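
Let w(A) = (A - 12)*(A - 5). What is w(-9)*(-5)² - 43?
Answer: 7307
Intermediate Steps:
w(A) = (-12 + A)*(-5 + A)
w(-9)*(-5)² - 43 = (60 + (-9)² - 17*(-9))*(-5)² - 43 = (60 + 81 + 153)*25 - 43 = 294*25 - 43 = 7350 - 43 = 7307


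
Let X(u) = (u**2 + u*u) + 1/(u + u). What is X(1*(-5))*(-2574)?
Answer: -642213/5 ≈ -1.2844e+5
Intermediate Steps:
X(u) = 1/(2*u) + 2*u**2 (X(u) = (u**2 + u**2) + 1/(2*u) = 2*u**2 + 1/(2*u) = 1/(2*u) + 2*u**2)
X(1*(-5))*(-2574) = ((1 + 4*(1*(-5))**3)/(2*((1*(-5)))))*(-2574) = ((1/2)*(1 + 4*(-5)**3)/(-5))*(-2574) = ((1/2)*(-1/5)*(1 + 4*(-125)))*(-2574) = ((1/2)*(-1/5)*(1 - 500))*(-2574) = ((1/2)*(-1/5)*(-499))*(-2574) = (499/10)*(-2574) = -642213/5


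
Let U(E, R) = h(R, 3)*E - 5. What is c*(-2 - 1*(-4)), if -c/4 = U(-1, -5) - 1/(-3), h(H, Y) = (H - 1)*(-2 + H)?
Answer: 1120/3 ≈ 373.33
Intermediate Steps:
h(H, Y) = (-1 + H)*(-2 + H)
U(E, R) = -5 + E*(2 + R² - 3*R) (U(E, R) = (2 + R² - 3*R)*E - 5 = E*(2 + R² - 3*R) - 5 = -5 + E*(2 + R² - 3*R))
c = 560/3 (c = -4*((-5 - (2 + (-5)² - 3*(-5))) - 1/(-3)) = -4*((-5 - (2 + 25 + 15)) - 1*(-⅓)) = -4*((-5 - 1*42) + ⅓) = -4*((-5 - 42) + ⅓) = -4*(-47 + ⅓) = -4*(-140/3) = 560/3 ≈ 186.67)
c*(-2 - 1*(-4)) = 560*(-2 - 1*(-4))/3 = 560*(-2 + 4)/3 = (560/3)*2 = 1120/3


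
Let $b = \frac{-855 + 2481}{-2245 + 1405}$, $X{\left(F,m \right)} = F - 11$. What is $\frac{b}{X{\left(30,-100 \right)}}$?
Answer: $- \frac{271}{2660} \approx -0.10188$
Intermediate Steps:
$X{\left(F,m \right)} = -11 + F$
$b = - \frac{271}{140}$ ($b = \frac{1626}{-840} = 1626 \left(- \frac{1}{840}\right) = - \frac{271}{140} \approx -1.9357$)
$\frac{b}{X{\left(30,-100 \right)}} = - \frac{271}{140 \left(-11 + 30\right)} = - \frac{271}{140 \cdot 19} = \left(- \frac{271}{140}\right) \frac{1}{19} = - \frac{271}{2660}$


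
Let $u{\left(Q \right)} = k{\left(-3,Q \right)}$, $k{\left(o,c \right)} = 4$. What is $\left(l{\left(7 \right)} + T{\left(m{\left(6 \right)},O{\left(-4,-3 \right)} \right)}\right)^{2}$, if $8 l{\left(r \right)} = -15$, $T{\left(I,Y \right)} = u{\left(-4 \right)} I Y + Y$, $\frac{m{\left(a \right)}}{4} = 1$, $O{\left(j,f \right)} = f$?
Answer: $\frac{178929}{64} \approx 2795.8$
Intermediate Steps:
$m{\left(a \right)} = 4$ ($m{\left(a \right)} = 4 \cdot 1 = 4$)
$u{\left(Q \right)} = 4$
$T{\left(I,Y \right)} = Y + 4 I Y$ ($T{\left(I,Y \right)} = 4 I Y + Y = Y + 4 I Y$)
$l{\left(r \right)} = - \frac{15}{8}$ ($l{\left(r \right)} = \frac{1}{8} \left(-15\right) = - \frac{15}{8}$)
$\left(l{\left(7 \right)} + T{\left(m{\left(6 \right)},O{\left(-4,-3 \right)} \right)}\right)^{2} = \left(- \frac{15}{8} - 3 \left(1 + 4 \cdot 4\right)\right)^{2} = \left(- \frac{15}{8} - 3 \left(1 + 16\right)\right)^{2} = \left(- \frac{15}{8} - 51\right)^{2} = \left(- \frac{423}{8}\right)^{2} = \frac{178929}{64}$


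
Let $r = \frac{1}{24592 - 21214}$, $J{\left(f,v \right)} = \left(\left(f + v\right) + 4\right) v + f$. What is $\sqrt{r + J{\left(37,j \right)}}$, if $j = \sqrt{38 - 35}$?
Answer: $\frac{\sqrt{456438738 + 467846244 \sqrt{3}}}{3378} \approx 10.536$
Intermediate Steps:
$j = \sqrt{3} \approx 1.732$
$J{\left(f,v \right)} = f + v \left(4 + f + v\right)$ ($J{\left(f,v \right)} = \left(4 + f + v\right) v + f = v \left(4 + f + v\right) + f = f + v \left(4 + f + v\right)$)
$r = \frac{1}{3378} \approx 0.00029603$
$\sqrt{r + J{\left(37,j \right)}} = \sqrt{\frac{1}{3378} + \left(37 + \left(\sqrt{3}\right)^{2} + 4 \sqrt{3} + 37 \sqrt{3}\right)} = \sqrt{\frac{1}{3378} + \left(37 + 3 + 4 \sqrt{3} + 37 \sqrt{3}\right)} = \sqrt{\frac{1}{3378} + \left(40 + 41 \sqrt{3}\right)} = \sqrt{\frac{135121}{3378} + 41 \sqrt{3}}$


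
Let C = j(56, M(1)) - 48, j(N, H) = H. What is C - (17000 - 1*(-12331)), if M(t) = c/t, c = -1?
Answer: -29380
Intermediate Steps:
M(t) = -1/t
C = -49 (C = -1/1 - 48 = -1*1 - 48 = -1 - 48 = -49)
C - (17000 - 1*(-12331)) = -49 - (17000 - 1*(-12331)) = -49 - (17000 + 12331) = -49 - 1*29331 = -49 - 29331 = -29380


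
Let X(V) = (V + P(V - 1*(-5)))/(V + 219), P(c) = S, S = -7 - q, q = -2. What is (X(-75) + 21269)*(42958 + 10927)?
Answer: 10314451160/9 ≈ 1.1461e+9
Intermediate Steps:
S = -5 (S = -7 - 1*(-2) = -7 + 2 = -5)
P(c) = -5
X(V) = (-5 + V)/(219 + V) (X(V) = (V - 5)/(V + 219) = (-5 + V)/(219 + V))
(X(-75) + 21269)*(42958 + 10927) = ((-5 - 75)/(219 - 75) + 21269)*(42958 + 10927) = (-80/144 + 21269)*53885 = ((1/144)*(-80) + 21269)*53885 = (-5/9 + 21269)*53885 = (191416/9)*53885 = 10314451160/9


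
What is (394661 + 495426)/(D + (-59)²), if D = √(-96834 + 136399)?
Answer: 3098392847/12077796 - 890087*√39565/12077796 ≈ 241.88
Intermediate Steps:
D = √39565 ≈ 198.91
(394661 + 495426)/(D + (-59)²) = (394661 + 495426)/(√39565 + (-59)²) = 890087/(√39565 + 3481) = 890087/(3481 + √39565)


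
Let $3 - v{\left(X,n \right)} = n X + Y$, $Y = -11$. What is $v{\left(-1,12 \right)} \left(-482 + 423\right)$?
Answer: $-1534$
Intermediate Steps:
$v{\left(X,n \right)} = 14 - X n$ ($v{\left(X,n \right)} = 3 - \left(n X - 11\right) = 3 - \left(X n - 11\right) = 3 - \left(-11 + X n\right) = 14 - X n$)
$v{\left(-1,12 \right)} \left(-482 + 423\right) = \left(14 - \left(-1\right) 12\right) \left(-482 + 423\right) = \left(14 + 12\right) \left(-59\right) = 26 \left(-59\right) = -1534$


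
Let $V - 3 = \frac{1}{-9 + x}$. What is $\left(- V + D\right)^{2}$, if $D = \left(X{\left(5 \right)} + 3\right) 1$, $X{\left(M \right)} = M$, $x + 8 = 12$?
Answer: $\frac{676}{25} \approx 27.04$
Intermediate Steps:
$x = 4$ ($x = -8 + 12 = 4$)
$V = \frac{14}{5}$ ($V = 3 + \frac{1}{-9 + 4} = 3 + \frac{1}{-5} = 3 - \frac{1}{5} = \frac{14}{5} \approx 2.8$)
$D = 8$ ($D = \left(5 + 3\right) 1 = 8 \cdot 1 = 8$)
$\left(- V + D\right)^{2} = \left(\left(-1\right) \frac{14}{5} + 8\right)^{2} = \left(- \frac{14}{5} + 8\right)^{2} = \left(\frac{26}{5}\right)^{2} = \frac{676}{25}$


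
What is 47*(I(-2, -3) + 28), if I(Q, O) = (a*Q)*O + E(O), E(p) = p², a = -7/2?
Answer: 752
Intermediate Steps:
a = -7/2 (a = -7*½ = -7/2 ≈ -3.5000)
I(Q, O) = O² - 7*O*Q/2 (I(Q, O) = (-7*Q/2)*O + O² = -7*O*Q/2 + O² = O² - 7*O*Q/2)
47*(I(-2, -3) + 28) = 47*((½)*(-3)*(-7*(-2) + 2*(-3)) + 28) = 47*((½)*(-3)*(14 - 6) + 28) = 47*((½)*(-3)*8 + 28) = 47*(-12 + 28) = 47*16 = 752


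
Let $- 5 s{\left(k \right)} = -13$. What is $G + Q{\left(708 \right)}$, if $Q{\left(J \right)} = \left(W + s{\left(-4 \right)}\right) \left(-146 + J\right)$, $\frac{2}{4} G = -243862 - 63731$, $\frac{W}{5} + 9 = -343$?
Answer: $- \frac{8014224}{5} \approx -1.6028 \cdot 10^{6}$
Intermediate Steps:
$W = -1760$ ($W = -45 + 5 \left(-343\right) = -45 - 1715 = -1760$)
$G = -615186$ ($G = 2 \left(-243862 - 63731\right) = 2 \left(-307593\right) = -615186$)
$s{\left(k \right)} = \frac{13}{5}$ ($s{\left(k \right)} = \left(- \frac{1}{5}\right) \left(-13\right) = \frac{13}{5}$)
$Q{\left(J \right)} = \frac{1282902}{5} - \frac{8787 J}{5}$ ($Q{\left(J \right)} = \left(-1760 + \frac{13}{5}\right) \left(-146 + J\right) = - \frac{8787 \left(-146 + J\right)}{5} = \frac{1282902}{5} - \frac{8787 J}{5}$)
$G + Q{\left(708 \right)} = -615186 + \left(\frac{1282902}{5} - \frac{6221196}{5}\right) = -615186 - \frac{4938294}{5} = - \frac{8014224}{5}$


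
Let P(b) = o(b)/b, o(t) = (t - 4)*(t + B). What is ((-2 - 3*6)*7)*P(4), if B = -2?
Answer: 0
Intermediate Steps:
o(t) = (-4 + t)*(-2 + t) (o(t) = (t - 4)*(t - 2) = (-4 + t)*(-2 + t))
P(b) = (8 + b**2 - 6*b)/b
((-2 - 3*6)*7)*P(4) = ((-2 - 3*6)*7)*(-6 + 4 + 8/4) = ((-2 - 18)*7)*(-6 + 4 + 8*(1/4)) = (-20*7)*(-6 + 4 + 2) = -140*0 = 0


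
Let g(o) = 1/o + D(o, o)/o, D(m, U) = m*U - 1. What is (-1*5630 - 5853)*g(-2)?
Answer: 22966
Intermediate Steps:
D(m, U) = -1 + U*m (D(m, U) = U*m - 1 = -1 + U*m)
g(o) = 1/o + (-1 + o**2)/o (g(o) = 1/o + (-1 + o*o)/o = 1/o + (-1 + o**2)/o)
(-1*5630 - 5853)*g(-2) = (-1*5630 - 5853)*(-2) = (-5630 - 5853)*(-2) = -11483*(-2) = 22966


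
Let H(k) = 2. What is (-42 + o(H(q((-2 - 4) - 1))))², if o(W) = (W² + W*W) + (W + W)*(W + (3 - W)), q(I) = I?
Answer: 484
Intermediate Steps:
o(W) = 2*W² + 6*W (o(W) = (W² + W²) + (2*W)*3 = 2*W² + 6*W)
(-42 + o(H(q((-2 - 4) - 1))))² = (-42 + 2*2*(3 + 2))² = (-42 + 2*2*5)² = (-42 + 20)² = (-22)² = 484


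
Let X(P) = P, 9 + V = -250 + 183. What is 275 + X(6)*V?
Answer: -181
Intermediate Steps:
V = -76 (V = -9 + (-250 + 183) = -9 - 67 = -76)
275 + X(6)*V = 275 + 6*(-76) = 275 - 456 = -181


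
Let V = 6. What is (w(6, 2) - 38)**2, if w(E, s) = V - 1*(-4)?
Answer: 784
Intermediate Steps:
w(E, s) = 10 (w(E, s) = 6 - 1*(-4) = 6 + 4 = 10)
(w(6, 2) - 38)**2 = (10 - 38)**2 = (-28)**2 = 784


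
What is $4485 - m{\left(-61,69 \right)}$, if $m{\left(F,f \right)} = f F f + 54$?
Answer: $294852$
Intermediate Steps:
$m{\left(F,f \right)} = 54 + F f^{2}$ ($m{\left(F,f \right)} = F f f + 54 = F f^{2} + 54 = 54 + F f^{2}$)
$4485 - m{\left(-61,69 \right)} = 4485 - \left(54 - 61 \cdot 69^{2}\right) = 4485 - \left(54 - 290421\right) = 4485 - -290367 = 4485 + 290367 = 294852$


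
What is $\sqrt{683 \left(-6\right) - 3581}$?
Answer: $i \sqrt{7679} \approx 87.63 i$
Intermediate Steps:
$\sqrt{683 \left(-6\right) - 3581} = \sqrt{-4098 - 3581} = \sqrt{-7679} = i \sqrt{7679}$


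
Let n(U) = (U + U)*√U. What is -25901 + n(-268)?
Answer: -25901 - 1072*I*√67 ≈ -25901.0 - 8774.7*I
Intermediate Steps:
n(U) = 2*U^(3/2) (n(U) = (2*U)*√U = 2*U^(3/2))
-25901 + n(-268) = -25901 + 2*(-268)^(3/2) = -25901 + 2*(-536*I*√67) = -25901 - 1072*I*√67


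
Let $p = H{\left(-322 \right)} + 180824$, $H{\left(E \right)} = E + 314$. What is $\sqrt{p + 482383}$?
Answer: $\sqrt{663199} \approx 814.37$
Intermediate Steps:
$H{\left(E \right)} = 314 + E$
$p = 180816$ ($p = \left(314 - 322\right) + 180824 = -8 + 180824 = 180816$)
$\sqrt{p + 482383} = \sqrt{180816 + 482383} = \sqrt{663199}$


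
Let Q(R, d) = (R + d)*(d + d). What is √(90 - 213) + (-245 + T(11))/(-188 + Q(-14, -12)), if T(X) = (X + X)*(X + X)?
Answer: 239/436 + I*√123 ≈ 0.54817 + 11.091*I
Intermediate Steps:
T(X) = 4*X² (T(X) = (2*X)*(2*X) = 4*X²)
Q(R, d) = 2*d*(R + d) (Q(R, d) = (R + d)*(2*d) = 2*d*(R + d))
√(90 - 213) + (-245 + T(11))/(-188 + Q(-14, -12)) = √(90 - 213) + (-245 + 4*11²)/(-188 + 2*(-12)*(-14 - 12)) = √(-123) + (-245 + 4*121)/(-188 + 2*(-12)*(-26)) = I*√123 + (-245 + 484)/(-188 + 624) = I*√123 + 239/436 = 239/436 + I*√123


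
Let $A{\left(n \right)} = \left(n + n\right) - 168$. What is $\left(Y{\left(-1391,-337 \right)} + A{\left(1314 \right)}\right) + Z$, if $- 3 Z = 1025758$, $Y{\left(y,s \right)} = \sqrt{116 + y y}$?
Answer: $- \frac{1018378}{3} + \sqrt{1934997} \approx -3.3807 \cdot 10^{5}$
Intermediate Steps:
$Y{\left(y,s \right)} = \sqrt{116 + y^{2}}$
$Z = - \frac{1025758}{3}$ ($Z = \left(- \frac{1}{3}\right) 1025758 = - \frac{1025758}{3} \approx -3.4192 \cdot 10^{5}$)
$A{\left(n \right)} = -168 + 2 n$ ($A{\left(n \right)} = 2 n - 168 = -168 + 2 n$)
$\left(Y{\left(-1391,-337 \right)} + A{\left(1314 \right)}\right) + Z = \left(\sqrt{116 + \left(-1391\right)^{2}} + \left(-168 + 2 \cdot 1314\right)\right) - \frac{1025758}{3} = \left(\sqrt{116 + 1934881} + \left(-168 + 2628\right)\right) - \frac{1025758}{3} = \left(\sqrt{1934997} + 2460\right) - \frac{1025758}{3} = \left(2460 + \sqrt{1934997}\right) - \frac{1025758}{3} = - \frac{1018378}{3} + \sqrt{1934997}$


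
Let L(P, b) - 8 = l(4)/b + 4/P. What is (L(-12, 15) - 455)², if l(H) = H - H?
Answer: 1800964/9 ≈ 2.0011e+5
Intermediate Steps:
l(H) = 0
L(P, b) = 8 + 4/P (L(P, b) = 8 + (0/b + 4/P) = 8 + (0 + 4/P) = 8 + 4/P)
(L(-12, 15) - 455)² = ((8 + 4/(-12)) - 455)² = ((8 + 4*(-1/12)) - 455)² = ((8 - ⅓) - 455)² = (23/3 - 455)² = (-1342/3)² = 1800964/9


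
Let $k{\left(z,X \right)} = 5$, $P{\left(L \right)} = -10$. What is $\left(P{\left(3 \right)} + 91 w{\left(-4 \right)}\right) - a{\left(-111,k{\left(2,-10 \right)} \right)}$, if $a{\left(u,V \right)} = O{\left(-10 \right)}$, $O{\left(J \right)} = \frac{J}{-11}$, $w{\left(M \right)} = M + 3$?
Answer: $- \frac{1121}{11} \approx -101.91$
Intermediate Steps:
$w{\left(M \right)} = 3 + M$
$O{\left(J \right)} = - \frac{J}{11}$ ($O{\left(J \right)} = J \left(- \frac{1}{11}\right) = - \frac{J}{11}$)
$a{\left(u,V \right)} = \frac{10}{11}$ ($a{\left(u,V \right)} = \left(- \frac{1}{11}\right) \left(-10\right) = \frac{10}{11}$)
$\left(P{\left(3 \right)} + 91 w{\left(-4 \right)}\right) - a{\left(-111,k{\left(2,-10 \right)} \right)} = \left(-10 + 91 \left(3 - 4\right)\right) - \frac{10}{11} = \left(-10 + 91 \left(-1\right)\right) - \frac{10}{11} = \left(-10 - 91\right) - \frac{10}{11} = -101 - \frac{10}{11} = - \frac{1121}{11}$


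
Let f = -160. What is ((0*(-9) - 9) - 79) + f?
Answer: -248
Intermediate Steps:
((0*(-9) - 9) - 79) + f = ((0*(-9) - 9) - 79) - 160 = ((0 - 9) - 79) - 160 = (-9 - 79) - 160 = -88 - 160 = -248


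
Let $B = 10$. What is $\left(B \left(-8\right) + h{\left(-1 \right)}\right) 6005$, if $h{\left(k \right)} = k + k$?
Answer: $-492410$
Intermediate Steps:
$h{\left(k \right)} = 2 k$
$\left(B \left(-8\right) + h{\left(-1 \right)}\right) 6005 = \left(10 \left(-8\right) + 2 \left(-1\right)\right) 6005 = \left(-80 - 2\right) 6005 = \left(-82\right) 6005 = -492410$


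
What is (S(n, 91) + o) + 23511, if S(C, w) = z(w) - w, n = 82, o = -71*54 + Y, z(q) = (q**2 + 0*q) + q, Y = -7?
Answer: 27951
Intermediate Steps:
z(q) = q + q**2 (z(q) = (q**2 + 0) + q = q**2 + q = q + q**2)
o = -3841 (o = -71*54 - 7 = -3834 - 7 = -3841)
S(C, w) = -w + w*(1 + w) (S(C, w) = w*(1 + w) - w = -w + w*(1 + w))
(S(n, 91) + o) + 23511 = (91**2 - 3841) + 23511 = (8281 - 3841) + 23511 = 4440 + 23511 = 27951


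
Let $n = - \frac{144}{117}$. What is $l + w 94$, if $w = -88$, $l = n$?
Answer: $- \frac{107552}{13} \approx -8273.2$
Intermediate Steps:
$n = - \frac{16}{13}$ ($n = \left(-144\right) \frac{1}{117} = - \frac{16}{13} \approx -1.2308$)
$l = - \frac{16}{13} \approx -1.2308$
$l + w 94 = - \frac{16}{13} - 8272 = - \frac{107552}{13}$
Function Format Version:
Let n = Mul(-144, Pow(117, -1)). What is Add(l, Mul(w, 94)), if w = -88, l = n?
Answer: Rational(-107552, 13) ≈ -8273.2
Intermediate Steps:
n = Rational(-16, 13) (n = Mul(-144, Rational(1, 117)) = Rational(-16, 13) ≈ -1.2308)
l = Rational(-16, 13) ≈ -1.2308
Add(l, Mul(w, 94)) = Add(Rational(-16, 13), Mul(-88, 94)) = Add(Rational(-16, 13), -8272) = Rational(-107552, 13)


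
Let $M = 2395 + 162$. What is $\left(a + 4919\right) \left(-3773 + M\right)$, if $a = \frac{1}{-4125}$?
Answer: $- \frac{24673702784}{4125} \approx -5.9815 \cdot 10^{6}$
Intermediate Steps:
$a = - \frac{1}{4125} \approx -0.00024242$
$M = 2557$
$\left(a + 4919\right) \left(-3773 + M\right) = \left(- \frac{1}{4125} + 4919\right) \left(-3773 + 2557\right) = \frac{20290874}{4125} \left(-1216\right) = - \frac{24673702784}{4125}$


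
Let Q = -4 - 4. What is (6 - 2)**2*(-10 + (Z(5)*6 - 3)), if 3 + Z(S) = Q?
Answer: -1264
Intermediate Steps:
Q = -8
Z(S) = -11 (Z(S) = -3 - 8 = -11)
(6 - 2)**2*(-10 + (Z(5)*6 - 3)) = (6 - 2)**2*(-10 + (-11*6 - 3)) = 4**2*(-10 + (-66 - 3)) = 16*(-10 - 69) = 16*(-79) = -1264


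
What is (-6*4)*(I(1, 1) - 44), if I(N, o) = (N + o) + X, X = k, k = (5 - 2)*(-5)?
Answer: 1368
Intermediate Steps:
k = -15 (k = 3*(-5) = -15)
X = -15
I(N, o) = -15 + N + o (I(N, o) = (N + o) - 15 = -15 + N + o)
(-6*4)*(I(1, 1) - 44) = (-6*4)*((-15 + 1 + 1) - 44) = -24*(-13 - 44) = -24*(-57) = 1368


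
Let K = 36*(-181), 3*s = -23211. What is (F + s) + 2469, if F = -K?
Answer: 1248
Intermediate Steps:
s = -7737 (s = (1/3)*(-23211) = -7737)
K = -6516
F = 6516 (F = -1*(-6516) = 6516)
(F + s) + 2469 = (6516 - 7737) + 2469 = -1221 + 2469 = 1248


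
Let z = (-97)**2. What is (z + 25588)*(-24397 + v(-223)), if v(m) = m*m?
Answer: 886544004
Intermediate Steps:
z = 9409
v(m) = m**2
(z + 25588)*(-24397 + v(-223)) = (9409 + 25588)*(-24397 + (-223)**2) = 34997*(-24397 + 49729) = 34997*25332 = 886544004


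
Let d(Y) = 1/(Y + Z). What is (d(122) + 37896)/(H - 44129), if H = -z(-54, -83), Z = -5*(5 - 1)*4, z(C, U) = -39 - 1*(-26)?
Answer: -1591633/1852872 ≈ -0.85901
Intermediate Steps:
z(C, U) = -13 (z(C, U) = -39 + 26 = -13)
Z = -80 (Z = -5*4*4 = -20*4 = -80)
d(Y) = 1/(-80 + Y) (d(Y) = 1/(Y - 80) = 1/(-80 + Y))
H = 13 (H = -1*(-13) = 13)
(d(122) + 37896)/(H - 44129) = (1/(-80 + 122) + 37896)/(13 - 44129) = (1/42 + 37896)/(-44116) = (1/42 + 37896)*(-1/44116) = (1591633/42)*(-1/44116) = -1591633/1852872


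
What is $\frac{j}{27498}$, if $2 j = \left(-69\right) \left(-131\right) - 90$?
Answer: $\frac{2983}{18332} \approx 0.16272$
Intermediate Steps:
$j = \frac{8949}{2}$ ($j = \frac{\left(-69\right) \left(-131\right) - 90}{2} = \frac{9039 - 90}{2} = \frac{1}{2} \cdot 8949 = \frac{8949}{2} \approx 4474.5$)
$\frac{j}{27498} = \frac{8949}{2 \cdot 27498} = \frac{8949}{2} \cdot \frac{1}{27498} = \frac{2983}{18332}$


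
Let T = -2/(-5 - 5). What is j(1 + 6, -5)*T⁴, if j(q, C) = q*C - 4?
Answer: -39/625 ≈ -0.062400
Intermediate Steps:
j(q, C) = -4 + C*q (j(q, C) = C*q - 4 = -4 + C*q)
T = ⅕ (T = -2/(-10) = -2*(-⅒) = ⅕ ≈ 0.20000)
j(1 + 6, -5)*T⁴ = (-4 - 5*(1 + 6))*(⅕)⁴ = (-4 - 5*7)*(1/625) = (-4 - 35)*(1/625) = -39*1/625 = -39/625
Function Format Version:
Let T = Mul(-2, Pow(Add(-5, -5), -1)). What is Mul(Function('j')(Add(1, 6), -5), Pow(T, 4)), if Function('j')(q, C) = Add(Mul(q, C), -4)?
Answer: Rational(-39, 625) ≈ -0.062400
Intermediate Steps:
Function('j')(q, C) = Add(-4, Mul(C, q)) (Function('j')(q, C) = Add(Mul(C, q), -4) = Add(-4, Mul(C, q)))
T = Rational(1, 5) (T = Mul(-2, Pow(-10, -1)) = Mul(-2, Rational(-1, 10)) = Rational(1, 5) ≈ 0.20000)
Mul(Function('j')(Add(1, 6), -5), Pow(T, 4)) = Mul(Add(-4, Mul(-5, Add(1, 6))), Pow(Rational(1, 5), 4)) = Mul(Add(-4, Mul(-5, 7)), Rational(1, 625)) = Mul(Add(-4, -35), Rational(1, 625)) = Mul(-39, Rational(1, 625)) = Rational(-39, 625)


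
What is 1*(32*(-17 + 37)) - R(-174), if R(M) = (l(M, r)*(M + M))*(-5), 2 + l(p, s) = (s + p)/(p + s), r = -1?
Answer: 2380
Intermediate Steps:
l(p, s) = -1 (l(p, s) = -2 + (s + p)/(p + s) = -2 + (p + s)/(p + s) = -2 + 1 = -1)
R(M) = 10*M (R(M) = -(M + M)*(-5) = -2*M*(-5) = 10*M)
1*(32*(-17 + 37)) - R(-174) = 1*(32*(-17 + 37)) - 10*(-174) = 1*(32*20) - 1*(-1740) = 1*640 + 1740 = 640 + 1740 = 2380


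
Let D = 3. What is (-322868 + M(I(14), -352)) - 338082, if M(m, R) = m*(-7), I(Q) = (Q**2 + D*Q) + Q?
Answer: -662714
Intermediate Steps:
I(Q) = Q**2 + 4*Q (I(Q) = (Q**2 + 3*Q) + Q = Q**2 + 4*Q)
M(m, R) = -7*m
(-322868 + M(I(14), -352)) - 338082 = (-322868 - 98*(4 + 14)) - 338082 = (-322868 - 98*18) - 338082 = (-322868 - 7*252) - 338082 = (-322868 - 1764) - 338082 = -324632 - 338082 = -662714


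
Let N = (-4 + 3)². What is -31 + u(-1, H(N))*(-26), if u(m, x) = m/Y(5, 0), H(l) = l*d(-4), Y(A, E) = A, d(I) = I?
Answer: -129/5 ≈ -25.800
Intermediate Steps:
N = 1 (N = (-1)² = 1)
H(l) = -4*l (H(l) = l*(-4) = -4*l)
u(m, x) = m/5
-31 + u(-1, H(N))*(-26) = -31 + ((⅕)*(-1))*(-26) = -31 - ⅕*(-26) = -31 + 26/5 = -129/5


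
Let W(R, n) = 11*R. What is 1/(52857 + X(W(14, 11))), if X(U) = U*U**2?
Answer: 1/3705121 ≈ 2.6990e-7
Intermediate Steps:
X(U) = U**3
1/(52857 + X(W(14, 11))) = 1/(52857 + (11*14)**3) = 1/(52857 + 154**3) = 1/(52857 + 3652264) = 1/3705121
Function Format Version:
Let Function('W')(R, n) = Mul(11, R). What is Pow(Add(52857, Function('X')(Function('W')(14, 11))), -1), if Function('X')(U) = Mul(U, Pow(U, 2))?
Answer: Rational(1, 3705121) ≈ 2.6990e-7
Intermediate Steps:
Function('X')(U) = Pow(U, 3)
Pow(Add(52857, Function('X')(Function('W')(14, 11))), -1) = Pow(Add(52857, Pow(Mul(11, 14), 3)), -1) = Pow(Add(52857, Pow(154, 3)), -1) = Pow(Add(52857, 3652264), -1) = Pow(3705121, -1) = Rational(1, 3705121)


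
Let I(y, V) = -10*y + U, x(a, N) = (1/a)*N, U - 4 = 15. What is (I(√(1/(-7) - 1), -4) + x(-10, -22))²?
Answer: 58652/175 - 848*I*√14/7 ≈ 335.15 - 453.27*I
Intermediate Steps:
U = 19 (U = 4 + 15 = 19)
x(a, N) = N/a
I(y, V) = 19 - 10*y (I(y, V) = -10*y + 19 = 19 - 10*y)
(I(√(1/(-7) - 1), -4) + x(-10, -22))² = ((19 - 10*√(1/(-7) - 1)) - 22/(-10))² = ((19 - 10*√(-⅐ - 1)) - 22*(-⅒))² = ((19 - 20*I*√14/7) + 11/5)² = (106/5 - 20*I*√14/7)²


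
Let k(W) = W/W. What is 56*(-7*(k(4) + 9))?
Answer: -3920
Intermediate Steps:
k(W) = 1
56*(-7*(k(4) + 9)) = 56*(-7*(1 + 9)) = 56*(-7*10) = 56*(-70) = -3920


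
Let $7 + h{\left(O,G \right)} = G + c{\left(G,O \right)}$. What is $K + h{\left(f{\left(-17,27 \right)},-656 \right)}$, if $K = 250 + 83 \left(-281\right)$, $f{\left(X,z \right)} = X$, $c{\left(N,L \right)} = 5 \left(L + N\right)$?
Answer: $-27101$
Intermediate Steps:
$c{\left(N,L \right)} = 5 L + 5 N$
$h{\left(O,G \right)} = -7 + 5 O + 6 G$ ($h{\left(O,G \right)} = -7 + \left(G + \left(5 O + 5 G\right)\right) = -7 + \left(G + \left(5 G + 5 O\right)\right) = -7 + \left(5 O + 6 G\right) = -7 + 5 O + 6 G$)
$K = -23073$ ($K = 250 - 23323 = -23073$)
$K + h{\left(f{\left(-17,27 \right)},-656 \right)} = -23073 + \left(-7 + 5 \left(-17\right) + 6 \left(-656\right)\right) = -23073 - 4028 = -27101$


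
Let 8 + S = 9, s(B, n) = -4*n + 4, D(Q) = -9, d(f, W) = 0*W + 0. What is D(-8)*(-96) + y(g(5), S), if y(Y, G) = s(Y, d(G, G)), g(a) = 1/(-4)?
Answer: 868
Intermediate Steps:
g(a) = -1/4
d(f, W) = 0 (d(f, W) = 0 + 0 = 0)
s(B, n) = 4 - 4*n
S = 1 (S = -8 + 9 = 1)
y(Y, G) = 4 (y(Y, G) = 4 - 4*0 = 4 + 0 = 4)
D(-8)*(-96) + y(g(5), S) = -9*(-96) + 4 = 864 + 4 = 868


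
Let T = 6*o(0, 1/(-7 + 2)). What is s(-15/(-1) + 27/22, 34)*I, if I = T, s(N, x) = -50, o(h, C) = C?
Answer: 60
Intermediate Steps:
T = -6/5 (T = 6/(-7 + 2) = 6/(-5) = 6*(-⅕) = -6/5 ≈ -1.2000)
I = -6/5 ≈ -1.2000
s(-15/(-1) + 27/22, 34)*I = -50*(-6/5) = 60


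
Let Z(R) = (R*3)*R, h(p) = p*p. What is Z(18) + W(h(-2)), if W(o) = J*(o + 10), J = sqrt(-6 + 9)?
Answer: 972 + 14*sqrt(3) ≈ 996.25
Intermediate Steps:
h(p) = p**2
J = sqrt(3) ≈ 1.7320
Z(R) = 3*R**2 (Z(R) = (3*R)*R = 3*R**2)
W(o) = sqrt(3)*(10 + o) (W(o) = sqrt(3)*(o + 10) = sqrt(3)*(10 + o))
Z(18) + W(h(-2)) = 3*18**2 + sqrt(3)*(10 + (-2)**2) = 3*324 + sqrt(3)*(10 + 4) = 972 + sqrt(3)*14 = 972 + 14*sqrt(3)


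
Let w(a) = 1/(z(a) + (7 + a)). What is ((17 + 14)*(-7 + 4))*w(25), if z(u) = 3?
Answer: -93/35 ≈ -2.6571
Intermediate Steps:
w(a) = 1/(10 + a) (w(a) = 1/(3 + (7 + a)) = 1/(10 + a))
((17 + 14)*(-7 + 4))*w(25) = ((17 + 14)*(-7 + 4))/(10 + 25) = (31*(-3))/35 = -93*1/35 = -93/35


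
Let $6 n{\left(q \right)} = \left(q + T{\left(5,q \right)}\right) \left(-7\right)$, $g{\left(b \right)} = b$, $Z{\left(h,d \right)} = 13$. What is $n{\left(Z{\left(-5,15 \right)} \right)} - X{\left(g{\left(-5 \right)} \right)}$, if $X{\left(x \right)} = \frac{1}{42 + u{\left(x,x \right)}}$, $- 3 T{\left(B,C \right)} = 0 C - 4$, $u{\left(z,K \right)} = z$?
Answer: $- \frac{11155}{666} \approx -16.749$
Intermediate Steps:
$T{\left(B,C \right)} = \frac{4}{3}$ ($T{\left(B,C \right)} = - \frac{0 C - 4}{3} = - \frac{0 - 4}{3} = \left(- \frac{1}{3}\right) \left(-4\right) = \frac{4}{3}$)
$X{\left(x \right)} = \frac{1}{42 + x}$
$n{\left(q \right)} = - \frac{14}{9} - \frac{7 q}{6}$ ($n{\left(q \right)} = \frac{\left(q + \frac{4}{3}\right) \left(-7\right)}{6} = \frac{\left(\frac{4}{3} + q\right) \left(-7\right)}{6} = \frac{- \frac{28}{3} - 7 q}{6} = - \frac{14}{9} - \frac{7 q}{6}$)
$n{\left(Z{\left(-5,15 \right)} \right)} - X{\left(g{\left(-5 \right)} \right)} = \left(- \frac{14}{9} - \frac{91}{6}\right) - \frac{1}{42 - 5} = \left(- \frac{14}{9} - \frac{91}{6}\right) - \frac{1}{37} = - \frac{301}{18} - \frac{1}{37} = - \frac{11155}{666}$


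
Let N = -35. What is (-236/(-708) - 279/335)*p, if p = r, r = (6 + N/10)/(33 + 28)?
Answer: -251/12261 ≈ -0.020471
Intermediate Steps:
r = 5/122 (r = (6 - 35/10)/(33 + 28) = (6 - 35*⅒)/61 = (6 - 7/2)*(1/61) = (5/2)*(1/61) = 5/122 ≈ 0.040984)
p = 5/122 ≈ 0.040984
(-236/(-708) - 279/335)*p = (-236/(-708) - 279/335)*(5/122) = (-236*(-1/708) - 279*1/335)*(5/122) = (⅓ - 279/335)*(5/122) = -502/1005*5/122 = -251/12261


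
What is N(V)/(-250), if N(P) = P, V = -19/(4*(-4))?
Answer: -19/4000 ≈ -0.0047500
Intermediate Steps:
V = 19/16 (V = -19/(-16) = -19*(-1/16) = 19/16 ≈ 1.1875)
N(V)/(-250) = (19/16)/(-250) = (19/16)*(-1/250) = -19/4000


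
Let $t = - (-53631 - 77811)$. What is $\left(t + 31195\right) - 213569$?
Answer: $-50932$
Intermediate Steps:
$t = 131442$ ($t = \left(-1\right) \left(-131442\right) = 131442$)
$\left(t + 31195\right) - 213569 = \left(131442 + 31195\right) - 213569 = 162637 - 213569 = -50932$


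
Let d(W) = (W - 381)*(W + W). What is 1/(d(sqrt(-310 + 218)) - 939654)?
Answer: I/(2*(-469919*I + 762*sqrt(23))) ≈ -1.0639e-6 + 8.274e-9*I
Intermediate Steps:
d(W) = 2*W*(-381 + W) (d(W) = (-381 + W)*(2*W) = 2*W*(-381 + W))
1/(d(sqrt(-310 + 218)) - 939654) = 1/(2*sqrt(-310 + 218)*(-381 + sqrt(-310 + 218)) - 939654) = 1/(2*sqrt(-92)*(-381 + sqrt(-92)) - 939654) = 1/(2*(2*I*sqrt(23))*(-381 + 2*I*sqrt(23)) - 939654) = 1/(4*I*sqrt(23)*(-381 + 2*I*sqrt(23)) - 939654) = 1/(-939654 + 4*I*sqrt(23)*(-381 + 2*I*sqrt(23)))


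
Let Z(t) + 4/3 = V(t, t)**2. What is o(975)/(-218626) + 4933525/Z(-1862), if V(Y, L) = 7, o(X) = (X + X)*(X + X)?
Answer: 1617623376225/15631759 ≈ 1.0348e+5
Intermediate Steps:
o(X) = 4*X**2 (o(X) = (2*X)*(2*X) = 4*X**2)
Z(t) = 143/3 (Z(t) = -4/3 + 7**2 = -4/3 + 49 = 143/3)
o(975)/(-218626) + 4933525/Z(-1862) = (4*975**2)/(-218626) + 4933525/(143/3) = (4*950625)*(-1/218626) + 4933525*(3/143) = 3802500*(-1/218626) + 14800575/143 = -1901250/109313 + 14800575/143 = 1617623376225/15631759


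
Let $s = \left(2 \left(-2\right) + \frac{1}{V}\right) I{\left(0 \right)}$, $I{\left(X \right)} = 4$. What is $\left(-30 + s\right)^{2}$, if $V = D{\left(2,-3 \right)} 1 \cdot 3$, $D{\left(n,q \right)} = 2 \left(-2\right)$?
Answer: $\frac{19321}{9} \approx 2146.8$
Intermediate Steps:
$D{\left(n,q \right)} = -4$
$V = -12$ ($V = \left(-4\right) 1 \cdot 3 = \left(-4\right) 3 = -12$)
$s = - \frac{49}{3}$ ($s = \left(2 \left(-2\right) + \frac{1}{-12}\right) 4 = \left(-4 - \frac{1}{12}\right) 4 = \left(- \frac{49}{12}\right) 4 = - \frac{49}{3} \approx -16.333$)
$\left(-30 + s\right)^{2} = \left(-30 - \frac{49}{3}\right)^{2} = \left(- \frac{139}{3}\right)^{2} = \frac{19321}{9}$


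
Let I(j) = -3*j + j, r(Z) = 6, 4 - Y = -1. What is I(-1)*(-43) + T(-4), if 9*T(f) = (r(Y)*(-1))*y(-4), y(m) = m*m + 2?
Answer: -98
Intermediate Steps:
Y = 5 (Y = 4 - 1*(-1) = 4 + 1 = 5)
y(m) = 2 + m² (y(m) = m² + 2 = 2 + m²)
I(j) = -2*j
T(f) = -12 (T(f) = ((6*(-1))*(2 + (-4)²))/9 = (-6*(2 + 16))/9 = (-6*18)/9 = (⅑)*(-108) = -12)
I(-1)*(-43) + T(-4) = -2*(-1)*(-43) - 12 = 2*(-43) - 12 = -86 - 12 = -98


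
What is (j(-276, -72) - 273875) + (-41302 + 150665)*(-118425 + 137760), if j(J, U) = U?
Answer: 2114259658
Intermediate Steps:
(j(-276, -72) - 273875) + (-41302 + 150665)*(-118425 + 137760) = (-72 - 273875) + (-41302 + 150665)*(-118425 + 137760) = -273947 + 109363*19335 = -273947 + 2114533605 = 2114259658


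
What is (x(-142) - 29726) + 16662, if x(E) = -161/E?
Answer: -1854927/142 ≈ -13063.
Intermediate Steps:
(x(-142) - 29726) + 16662 = (-161/(-142) - 29726) + 16662 = (-161*(-1/142) - 29726) + 16662 = (161/142 - 29726) + 16662 = -4220931/142 + 16662 = -1854927/142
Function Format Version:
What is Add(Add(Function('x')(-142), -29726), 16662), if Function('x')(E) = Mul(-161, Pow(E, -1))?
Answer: Rational(-1854927, 142) ≈ -13063.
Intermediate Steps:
Add(Add(Function('x')(-142), -29726), 16662) = Add(Add(Mul(-161, Pow(-142, -1)), -29726), 16662) = Add(Add(Mul(-161, Rational(-1, 142)), -29726), 16662) = Add(Add(Rational(161, 142), -29726), 16662) = Add(Rational(-4220931, 142), 16662) = Rational(-1854927, 142)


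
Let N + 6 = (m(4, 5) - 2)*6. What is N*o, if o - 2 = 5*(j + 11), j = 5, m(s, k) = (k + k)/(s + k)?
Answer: -2788/3 ≈ -929.33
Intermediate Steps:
m(s, k) = 2*k/(k + s) (m(s, k) = (2*k)/(k + s) = 2*k/(k + s))
N = -34/3 (N = -6 + (2*5/(5 + 4) - 2)*6 = -6 + (2*5/9 - 2)*6 = -6 + (2*5*(⅑) - 2)*6 = -6 + (10/9 - 2)*6 = -6 - 8/9*6 = -6 - 16/3 = -34/3 ≈ -11.333)
o = 82 (o = 2 + 5*(5 + 11) = 2 + 5*16 = 2 + 80 = 82)
N*o = -34/3*82 = -2788/3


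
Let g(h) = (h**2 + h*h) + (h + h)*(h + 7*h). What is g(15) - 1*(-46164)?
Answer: 50214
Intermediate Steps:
g(h) = 18*h**2 (g(h) = (h**2 + h**2) + (2*h)*(8*h) = 2*h**2 + 16*h**2 = 18*h**2)
g(15) - 1*(-46164) = 18*15**2 - 1*(-46164) = 18*225 + 46164 = 4050 + 46164 = 50214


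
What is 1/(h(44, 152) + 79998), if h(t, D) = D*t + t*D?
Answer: 1/93374 ≈ 1.0710e-5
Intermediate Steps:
h(t, D) = 2*D*t (h(t, D) = D*t + D*t = 2*D*t)
1/(h(44, 152) + 79998) = 1/(2*152*44 + 79998) = 1/(13376 + 79998) = 1/93374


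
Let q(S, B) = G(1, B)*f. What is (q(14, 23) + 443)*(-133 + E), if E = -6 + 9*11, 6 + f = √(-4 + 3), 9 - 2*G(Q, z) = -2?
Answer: -16400 - 220*I ≈ -16400.0 - 220.0*I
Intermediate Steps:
G(Q, z) = 11/2 (G(Q, z) = 9/2 - ½*(-2) = 9/2 + 1 = 11/2)
f = -6 + I (f = -6 + √(-4 + 3) = -6 + √(-1) = -6 + I ≈ -6.0 + 1.0*I)
q(S, B) = -33 + 11*I/2 (q(S, B) = 11*(-6 + I)/2 = -33 + 11*I/2)
E = 93 (E = -6 + 99 = 93)
(q(14, 23) + 443)*(-133 + E) = ((-33 + 11*I/2) + 443)*(-133 + 93) = (410 + 11*I/2)*(-40) = -16400 - 220*I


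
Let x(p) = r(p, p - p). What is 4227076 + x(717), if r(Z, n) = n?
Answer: 4227076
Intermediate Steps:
x(p) = 0 (x(p) = p - p = 0)
4227076 + x(717) = 4227076 + 0 = 4227076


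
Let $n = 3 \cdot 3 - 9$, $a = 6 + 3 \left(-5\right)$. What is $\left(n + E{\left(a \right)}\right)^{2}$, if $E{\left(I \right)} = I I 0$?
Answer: $0$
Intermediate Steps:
$a = -9$ ($a = 6 - 15 = -9$)
$E{\left(I \right)} = 0$ ($E{\left(I \right)} = I^{2} \cdot 0 = 0$)
$n = 0$ ($n = 9 - 9 = 0$)
$\left(n + E{\left(a \right)}\right)^{2} = \left(0 + 0\right)^{2} = 0^{2} = 0$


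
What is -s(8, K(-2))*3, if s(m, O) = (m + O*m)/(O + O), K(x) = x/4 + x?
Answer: -36/5 ≈ -7.2000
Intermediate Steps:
K(x) = 5*x/4 (K(x) = x*(¼) + x = x/4 + x = 5*x/4)
s(m, O) = (m + O*m)/(2*O) (s(m, O) = (m + O*m)/((2*O)) = (m + O*m)*(1/(2*O)) = (m + O*m)/(2*O))
-s(8, K(-2))*3 = -8*(1 + (5/4)*(-2))/(2*((5/4)*(-2)))*3 = -8*(1 - 5/2)/(2*(-5/2))*3 = -8*(-2)*(-3)/(2*5*2)*3 = -1*12/5*3 = -12/5*3 = -36/5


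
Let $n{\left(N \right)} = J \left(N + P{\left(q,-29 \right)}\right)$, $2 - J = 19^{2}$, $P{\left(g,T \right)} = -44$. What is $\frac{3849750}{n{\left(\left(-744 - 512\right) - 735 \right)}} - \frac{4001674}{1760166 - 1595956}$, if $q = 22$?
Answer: $- \frac{229131551831}{11996607865} \approx -19.1$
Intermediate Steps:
$J = -359$ ($J = 2 - 19^{2} = 2 - 361 = -359$)
$n{\left(N \right)} = 15796 - 359 N$ ($n{\left(N \right)} = - 359 \left(N - 44\right) = - 359 \left(-44 + N\right) = 15796 - 359 N$)
$\frac{3849750}{n{\left(\left(-744 - 512\right) - 735 \right)}} - \frac{4001674}{1760166 - 1595956} = \frac{3849750}{15796 - 359 \left(\left(-744 - 512\right) - 735\right)} - \frac{4001674}{1760166 - 1595956} = \frac{3849750}{15796 - 359 \left(-1256 - 735\right)} - \frac{4001674}{164210} = \frac{3849750}{15796 - -714769} - \frac{2000837}{82105} = \frac{3849750}{15796 + 714769} - \frac{2000837}{82105} = \frac{3849750}{730565} - \frac{2000837}{82105} = 3849750 \cdot \frac{1}{730565} - \frac{2000837}{82105} = \frac{769950}{146113} - \frac{2000837}{82105} = - \frac{229131551831}{11996607865}$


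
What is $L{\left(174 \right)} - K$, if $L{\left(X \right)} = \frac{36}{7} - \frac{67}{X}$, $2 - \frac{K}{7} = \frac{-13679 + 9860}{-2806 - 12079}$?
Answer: $- \frac{134999651}{18129930} \approx -7.4462$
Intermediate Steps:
$K = \frac{181657}{14885}$ ($K = 14 - 7 \frac{-13679 + 9860}{-2806 - 12079} = 14 - 7 \left(- \frac{3819}{-14885}\right) = 14 - 7 \left(\left(-3819\right) \left(- \frac{1}{14885}\right)\right) = 14 - \frac{26733}{14885} = \frac{181657}{14885} \approx 12.204$)
$L{\left(X \right)} = \frac{36}{7} - \frac{67}{X}$ ($L{\left(X \right)} = 36 \cdot \frac{1}{7} - \frac{67}{X} = \frac{36}{7} - \frac{67}{X}$)
$L{\left(174 \right)} - K = \left(\frac{36}{7} - \frac{67}{174}\right) - \frac{181657}{14885} = \frac{5795}{1218} - \frac{181657}{14885} = - \frac{134999651}{18129930}$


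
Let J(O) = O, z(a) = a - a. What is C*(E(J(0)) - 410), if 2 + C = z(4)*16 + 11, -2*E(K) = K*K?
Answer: -3690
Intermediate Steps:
z(a) = 0
E(K) = -K**2/2 (E(K) = -K*K/2 = -K**2/2)
C = 9 (C = -2 + (0*16 + 11) = -2 + (0 + 11) = -2 + 11 = 9)
C*(E(J(0)) - 410) = 9*(-1/2*0**2 - 410) = 9*(-1/2*0 - 410) = 9*(0 - 410) = 9*(-410) = -3690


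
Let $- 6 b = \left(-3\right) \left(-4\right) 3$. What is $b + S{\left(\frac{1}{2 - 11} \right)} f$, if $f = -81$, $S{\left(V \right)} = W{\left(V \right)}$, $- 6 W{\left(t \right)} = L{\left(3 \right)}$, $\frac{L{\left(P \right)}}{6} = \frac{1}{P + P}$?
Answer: $\frac{15}{2} \approx 7.5$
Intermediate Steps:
$L{\left(P \right)} = \frac{3}{P}$ ($L{\left(P \right)} = \frac{6}{P + P} = \frac{6}{2 P} = 6 \frac{1}{2 P} = \frac{3}{P}$)
$W{\left(t \right)} = - \frac{1}{6}$ ($W{\left(t \right)} = - \frac{3 \cdot \frac{1}{3}}{6} = \left(- \frac{1}{6}\right) 1 = - \frac{1}{6}$)
$S{\left(V \right)} = - \frac{1}{6}$
$b = -6$ ($b = - \frac{\left(-3\right) \left(-4\right) 3}{6} = - \frac{12 \cdot 3}{6} = \left(- \frac{1}{6}\right) 36 = -6$)
$b + S{\left(\frac{1}{2 - 11} \right)} f = -6 - - \frac{27}{2} = -6 + \frac{27}{2} = \frac{15}{2}$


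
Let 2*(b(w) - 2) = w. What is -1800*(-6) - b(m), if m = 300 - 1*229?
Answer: 21525/2 ≈ 10763.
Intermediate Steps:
m = 71 (m = 300 - 229 = 71)
b(w) = 2 + w/2
-1800*(-6) - b(m) = -1800*(-6) - (2 + (½)*71) = 10800 - (2 + 71/2) = 10800 - 1*75/2 = 10800 - 75/2 = 21525/2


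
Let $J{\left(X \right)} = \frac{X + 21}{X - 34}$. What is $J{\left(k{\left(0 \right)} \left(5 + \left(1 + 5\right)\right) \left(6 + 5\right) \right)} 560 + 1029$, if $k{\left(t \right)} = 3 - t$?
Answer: $\frac{79083}{47} \approx 1682.6$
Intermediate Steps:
$J{\left(X \right)} = \frac{21 + X}{-34 + X}$
$J{\left(k{\left(0 \right)} \left(5 + \left(1 + 5\right)\right) \left(6 + 5\right) \right)} 560 + 1029 = \frac{21 + \left(3 - 0\right) \left(5 + \left(1 + 5\right)\right) \left(6 + 5\right)}{-34 + \left(3 - 0\right) \left(5 + \left(1 + 5\right)\right) \left(6 + 5\right)} 560 + 1029 = \frac{21 + \left(3 + 0\right) \left(5 + 6\right) 11}{-34 + \left(3 + 0\right) \left(5 + 6\right) 11} \cdot 560 + 1029 = \frac{21 + 3 \cdot 11 \cdot 11}{-34 + 3 \cdot 11 \cdot 11} \cdot 560 + 1029 = \frac{21 + 3 \cdot 121}{-34 + 3 \cdot 121} \cdot 560 + 1029 = \frac{21 + 363}{-34 + 363} \cdot 560 + 1029 = \frac{1}{329} \cdot 384 \cdot 560 + 1029 = \frac{384}{329} \cdot 560 + 1029 = \frac{30720}{47} + 1029 = \frac{79083}{47}$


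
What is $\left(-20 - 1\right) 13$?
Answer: $-273$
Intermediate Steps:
$\left(-20 - 1\right) 13 = \left(-21\right) 13 = -273$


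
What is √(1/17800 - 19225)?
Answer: I*√60912489822/1780 ≈ 138.65*I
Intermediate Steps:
√(1/17800 - 19225) = √(-342204999/17800) = I*√60912489822/1780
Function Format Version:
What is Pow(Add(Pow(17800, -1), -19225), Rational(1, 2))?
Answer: Mul(Rational(1, 1780), I, Pow(60912489822, Rational(1, 2))) ≈ Mul(138.65, I)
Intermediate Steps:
Pow(Add(Pow(17800, -1), -19225), Rational(1, 2)) = Pow(Add(Rational(1, 17800), -19225), Rational(1, 2)) = Pow(Rational(-342204999, 17800), Rational(1, 2)) = Mul(Rational(1, 1780), I, Pow(60912489822, Rational(1, 2)))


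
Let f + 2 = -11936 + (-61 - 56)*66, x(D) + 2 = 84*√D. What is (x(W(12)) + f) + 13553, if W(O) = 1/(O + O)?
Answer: -6109 + 7*√6 ≈ -6091.9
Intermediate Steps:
W(O) = 1/(2*O)
x(D) = -2 + 84*√D
f = -19660 (f = -2 + (-11936 + (-61 - 56)*66) = -2 + (-11936 - 117*66) = -2 + (-11936 - 7722) = -2 - 19658 = -19660)
(x(W(12)) + f) + 13553 = ((-2 + 84*√((½)/12)) - 19660) + 13553 = ((-2 + 84*√((½)*(1/12))) - 19660) + 13553 = ((-2 + 84*√(1/24)) - 19660) + 13553 = ((-2 + 84*(√6/12)) - 19660) + 13553 = ((-2 + 7*√6) - 19660) + 13553 = (-19662 + 7*√6) + 13553 = -6109 + 7*√6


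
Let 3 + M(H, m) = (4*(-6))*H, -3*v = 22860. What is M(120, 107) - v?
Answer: 4737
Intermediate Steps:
v = -7620 (v = -⅓*22860 = -7620)
M(H, m) = -3 - 24*H (M(H, m) = -3 + (4*(-6))*H = -3 - 24*H)
M(120, 107) - v = (-3 - 24*120) - 1*(-7620) = (-3 - 2880) + 7620 = -2883 + 7620 = 4737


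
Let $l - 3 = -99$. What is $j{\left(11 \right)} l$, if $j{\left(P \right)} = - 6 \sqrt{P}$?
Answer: $576 \sqrt{11} \approx 1910.4$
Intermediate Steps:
$l = -96$ ($l = 3 - 99 = -96$)
$j{\left(11 \right)} l = - 6 \sqrt{11} \left(-96\right) = 576 \sqrt{11}$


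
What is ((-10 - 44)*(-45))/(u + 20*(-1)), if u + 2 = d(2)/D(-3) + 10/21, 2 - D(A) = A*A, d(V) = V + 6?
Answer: -3645/34 ≈ -107.21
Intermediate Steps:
d(V) = 6 + V
D(A) = 2 - A² (D(A) = 2 - A*A = 2 - A²)
u = -8/3 (u = -2 + ((6 + 2)/(2 - 1*(-3)²) + 10/21) = -2 + (8/(2 - 1*9) + 10*(1/21)) = -2 + (8/(2 - 9) + 10/21) = -2 + (8/(-7) + 10/21) = -2 + (8*(-⅐) + 10/21) = -2 + (-8/7 + 10/21) = -2 - ⅔ = -8/3 ≈ -2.6667)
((-10 - 44)*(-45))/(u + 20*(-1)) = ((-10 - 44)*(-45))/(-8/3 + 20*(-1)) = (-54*(-45))/(-8/3 - 20) = 2430/(-68/3) = 2430*(-3/68) = -3645/34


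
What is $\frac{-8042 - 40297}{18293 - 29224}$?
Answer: $\frac{48339}{10931} \approx 4.4222$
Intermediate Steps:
$\frac{-8042 - 40297}{18293 - 29224} = - \frac{48339}{-10931} = \left(-48339\right) \left(- \frac{1}{10931}\right) = \frac{48339}{10931}$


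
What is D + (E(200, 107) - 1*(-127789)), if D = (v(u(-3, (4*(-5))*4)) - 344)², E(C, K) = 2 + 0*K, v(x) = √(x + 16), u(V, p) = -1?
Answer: 246142 - 688*√15 ≈ 2.4348e+5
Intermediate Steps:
v(x) = √(16 + x)
E(C, K) = 2 (E(C, K) = 2 + 0 = 2)
D = (-344 + √15)² (D = (√(16 - 1) - 344)² = (√15 - 344)² = (-344 + √15)² ≈ 1.1569e+5)
D + (E(200, 107) - 1*(-127789)) = (344 - √15)² + (2 - 1*(-127789)) = (344 - √15)² + (2 + 127789) = (344 - √15)² + 127791 = 127791 + (344 - √15)²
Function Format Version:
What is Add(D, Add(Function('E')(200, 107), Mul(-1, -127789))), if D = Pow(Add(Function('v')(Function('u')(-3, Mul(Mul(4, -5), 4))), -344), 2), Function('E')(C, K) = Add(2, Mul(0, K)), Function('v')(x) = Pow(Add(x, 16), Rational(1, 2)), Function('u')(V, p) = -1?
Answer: Add(246142, Mul(-688, Pow(15, Rational(1, 2)))) ≈ 2.4348e+5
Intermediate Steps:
Function('v')(x) = Pow(Add(16, x), Rational(1, 2))
Function('E')(C, K) = 2 (Function('E')(C, K) = Add(2, 0) = 2)
D = Pow(Add(-344, Pow(15, Rational(1, 2))), 2) (D = Pow(Add(Pow(Add(16, -1), Rational(1, 2)), -344), 2) = Pow(Add(Pow(15, Rational(1, 2)), -344), 2) = Pow(Add(-344, Pow(15, Rational(1, 2))), 2) ≈ 1.1569e+5)
Add(D, Add(Function('E')(200, 107), Mul(-1, -127789))) = Add(Pow(Add(344, Mul(-1, Pow(15, Rational(1, 2)))), 2), Add(2, Mul(-1, -127789))) = Add(Pow(Add(344, Mul(-1, Pow(15, Rational(1, 2)))), 2), Add(2, 127789)) = Add(Pow(Add(344, Mul(-1, Pow(15, Rational(1, 2)))), 2), 127791) = Add(127791, Pow(Add(344, Mul(-1, Pow(15, Rational(1, 2)))), 2))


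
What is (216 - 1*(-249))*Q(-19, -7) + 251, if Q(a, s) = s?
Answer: -3004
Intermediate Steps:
(216 - 1*(-249))*Q(-19, -7) + 251 = (216 - 1*(-249))*(-7) + 251 = (216 + 249)*(-7) + 251 = 465*(-7) + 251 = -3255 + 251 = -3004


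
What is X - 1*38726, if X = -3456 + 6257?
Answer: -35925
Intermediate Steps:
X = 2801
X - 1*38726 = 2801 - 1*38726 = 2801 - 38726 = -35925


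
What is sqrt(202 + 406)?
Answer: 4*sqrt(38) ≈ 24.658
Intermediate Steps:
sqrt(202 + 406) = sqrt(608) = 4*sqrt(38)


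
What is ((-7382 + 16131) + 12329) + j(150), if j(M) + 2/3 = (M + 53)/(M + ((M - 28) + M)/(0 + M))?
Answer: 720005227/34158 ≈ 21079.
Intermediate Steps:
j(M) = -⅔ + (53 + M)/(M + (-28 + 2*M)/M) (j(M) = -⅔ + (M + 53)/(M + ((M - 28) + M)/(0 + M)) = -⅔ + (53 + M)/(M + ((-28 + M) + M)/M) = -⅔ + (53 + M)/(M + (-28 + 2*M)/M))
((-7382 + 16131) + 12329) + j(150) = ((-7382 + 16131) + 12329) + (56 + 150² + 155*150)/(3*(-28 + 150² + 2*150)) = (8749 + 12329) + (56 + 22500 + 23250)/(3*(-28 + 22500 + 300)) = 21078 + (⅓)*45806/22772 = 21078 + (⅓)*(1/22772)*45806 = 21078 + 22903/34158 = 720005227/34158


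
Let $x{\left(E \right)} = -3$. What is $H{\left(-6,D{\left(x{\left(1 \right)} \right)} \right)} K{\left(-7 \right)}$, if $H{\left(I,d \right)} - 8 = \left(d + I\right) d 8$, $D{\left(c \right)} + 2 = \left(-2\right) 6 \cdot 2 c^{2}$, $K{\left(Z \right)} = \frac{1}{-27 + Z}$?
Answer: $- \frac{195332}{17} \approx -11490.0$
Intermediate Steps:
$D{\left(c \right)} = -2 - 24 c^{2}$ ($D{\left(c \right)} = -2 + \left(-2\right) 6 \cdot 2 c^{2} = -2 + \left(-12\right) 2 c^{2} = -2 - 24 c^{2}$)
$H{\left(I,d \right)} = 8 + 8 d \left(I + d\right)$ ($H{\left(I,d \right)} = 8 + \left(d + I\right) d 8 = 8 + \left(I + d\right) d 8 = 8 + d \left(I + d\right) 8 = 8 + 8 d \left(I + d\right)$)
$H{\left(-6,D{\left(x{\left(1 \right)} \right)} \right)} K{\left(-7 \right)} = \frac{8 + 8 \left(-2 - 24 \left(-3\right)^{2}\right)^{2} + 8 \left(-6\right) \left(-2 - 24 \left(-3\right)^{2}\right)}{-27 - 7} = \frac{8 + 8 \left(-2 - 216\right)^{2} + 8 \left(-6\right) \left(-2 - 216\right)}{-34} = \left(8 + 8 \left(-2 - 216\right)^{2} + 8 \left(-6\right) \left(-2 - 216\right)\right) \left(- \frac{1}{34}\right) = \left(8 + 8 \left(-218\right)^{2} + 8 \left(-6\right) \left(-218\right)\right) \left(- \frac{1}{34}\right) = \left(8 + 8 \cdot 47524 + 10464\right) \left(- \frac{1}{34}\right) = \left(8 + 380192 + 10464\right) \left(- \frac{1}{34}\right) = 390664 \left(- \frac{1}{34}\right) = - \frac{195332}{17}$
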